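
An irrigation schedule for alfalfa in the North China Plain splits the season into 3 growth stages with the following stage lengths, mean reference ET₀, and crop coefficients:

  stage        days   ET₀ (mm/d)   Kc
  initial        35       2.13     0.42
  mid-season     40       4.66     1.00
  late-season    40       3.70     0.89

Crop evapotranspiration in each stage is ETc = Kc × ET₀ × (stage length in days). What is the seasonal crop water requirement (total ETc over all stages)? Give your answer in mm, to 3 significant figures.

initial: 0.42 × 2.13 × 35 = 31.31 mm
mid-season: 1.00 × 4.66 × 40 = 186.40 mm
late-season: 0.89 × 3.70 × 40 = 131.72 mm
Seasonal total = 349.43 mm

349 mm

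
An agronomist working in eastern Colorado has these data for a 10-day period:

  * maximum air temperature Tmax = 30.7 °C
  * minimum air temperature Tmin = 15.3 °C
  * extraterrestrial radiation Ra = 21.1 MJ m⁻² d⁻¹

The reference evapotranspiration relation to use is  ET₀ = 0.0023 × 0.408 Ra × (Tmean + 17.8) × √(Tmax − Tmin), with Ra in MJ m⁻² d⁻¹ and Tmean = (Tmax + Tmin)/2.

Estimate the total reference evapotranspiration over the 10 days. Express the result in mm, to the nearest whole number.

32 mm

Tmean = (30.7 + 15.3)/2 = 23.00 °C
0.408 Ra = 0.408 × 21.1 = 8.6088 mm/d equivalent
ET₀ = 0.0023 × 8.6088 × (23.00 + 17.8) × √15.4 = 0.0023 × 8.6088 × 40.80 × 3.9243 = 3.1702 mm/d
Over 10 days: 3.1702 × 10 = 31.702 mm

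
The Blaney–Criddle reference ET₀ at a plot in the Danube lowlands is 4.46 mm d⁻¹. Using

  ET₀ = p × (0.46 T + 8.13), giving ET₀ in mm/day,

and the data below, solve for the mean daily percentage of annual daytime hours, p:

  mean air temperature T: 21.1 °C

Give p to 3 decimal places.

p = ET₀ / (0.46 T + 8.13) = 4.46 / (0.46 × 21.1 + 8.13) = 4.46 / 17.836 = 0.2501

0.250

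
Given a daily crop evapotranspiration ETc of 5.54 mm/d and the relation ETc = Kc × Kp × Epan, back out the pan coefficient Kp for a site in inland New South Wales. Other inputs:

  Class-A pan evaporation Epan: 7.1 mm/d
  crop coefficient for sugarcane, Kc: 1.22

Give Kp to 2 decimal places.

ETc = Kc × Kp × Epan  ⇒  Kp = ETc / (Kc × Epan)
Kp = 5.54 / (1.22 × 7.1) = 5.54 / 8.662 = 0.6396

0.64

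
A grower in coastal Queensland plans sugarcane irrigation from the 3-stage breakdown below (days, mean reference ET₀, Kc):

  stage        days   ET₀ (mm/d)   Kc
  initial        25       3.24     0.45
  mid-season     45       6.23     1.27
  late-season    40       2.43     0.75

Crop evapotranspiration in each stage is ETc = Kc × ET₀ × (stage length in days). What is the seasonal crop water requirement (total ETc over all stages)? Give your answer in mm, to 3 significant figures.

initial: 0.45 × 3.24 × 25 = 36.45 mm
mid-season: 1.27 × 6.23 × 45 = 356.04 mm
late-season: 0.75 × 2.43 × 40 = 72.90 mm
Seasonal total = 465.39 mm

465 mm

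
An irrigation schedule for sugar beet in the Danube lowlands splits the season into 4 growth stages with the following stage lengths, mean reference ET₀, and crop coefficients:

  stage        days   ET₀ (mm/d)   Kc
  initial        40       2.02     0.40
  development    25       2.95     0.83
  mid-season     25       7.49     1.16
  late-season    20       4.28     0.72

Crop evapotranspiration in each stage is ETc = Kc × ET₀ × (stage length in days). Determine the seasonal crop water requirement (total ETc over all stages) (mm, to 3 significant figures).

initial: 0.40 × 2.02 × 40 = 32.32 mm
development: 0.83 × 2.95 × 25 = 61.21 mm
mid-season: 1.16 × 7.49 × 25 = 217.21 mm
late-season: 0.72 × 4.28 × 20 = 61.63 mm
Seasonal total = 372.37 mm

372 mm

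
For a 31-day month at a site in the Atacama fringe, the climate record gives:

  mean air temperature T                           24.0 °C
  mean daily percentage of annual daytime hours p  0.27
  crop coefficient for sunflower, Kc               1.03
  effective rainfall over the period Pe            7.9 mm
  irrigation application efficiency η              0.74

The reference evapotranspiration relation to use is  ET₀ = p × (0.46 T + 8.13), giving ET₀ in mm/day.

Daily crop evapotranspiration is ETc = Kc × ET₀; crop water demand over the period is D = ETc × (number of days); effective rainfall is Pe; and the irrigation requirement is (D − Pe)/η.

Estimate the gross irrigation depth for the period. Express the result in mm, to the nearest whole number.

ET₀ = 0.27 × (0.46 × 24.0 + 8.13) = 0.27 × 19.170 = 5.1759 mm/d
ETc = Kc × ET₀ = 1.03 × 5.1759 = 5.3312 mm/d
Crop demand D = ETc × 31 d = 5.3312 × 31 = 165.267 mm
D − Pe = 165.267 − 7.9 = 157.367 mm
Gross irrigation = 157.367 / 0.74 = 212.658 mm

213 mm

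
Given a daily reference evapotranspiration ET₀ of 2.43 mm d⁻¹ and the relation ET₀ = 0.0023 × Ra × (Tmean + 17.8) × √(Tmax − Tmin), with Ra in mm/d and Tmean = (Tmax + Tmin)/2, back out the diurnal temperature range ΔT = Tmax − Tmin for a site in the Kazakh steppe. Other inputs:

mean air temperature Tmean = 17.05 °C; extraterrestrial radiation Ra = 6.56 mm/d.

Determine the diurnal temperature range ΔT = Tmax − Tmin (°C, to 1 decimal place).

√ΔT = ET₀ / [0.0023 × Ra × (Tmean+17.8)] = 2.43 / (0.0023 × 6.56 × 34.85) = 4.6214
ΔT = 4.6214² = 21.357 °C

21.4 °C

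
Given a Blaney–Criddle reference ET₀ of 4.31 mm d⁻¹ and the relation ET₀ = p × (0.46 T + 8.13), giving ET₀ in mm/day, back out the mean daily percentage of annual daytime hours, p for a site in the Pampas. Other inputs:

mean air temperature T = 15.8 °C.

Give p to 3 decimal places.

0.280

p = ET₀ / (0.46 T + 8.13) = 4.31 / (0.46 × 15.8 + 8.13) = 4.31 / 15.398 = 0.2799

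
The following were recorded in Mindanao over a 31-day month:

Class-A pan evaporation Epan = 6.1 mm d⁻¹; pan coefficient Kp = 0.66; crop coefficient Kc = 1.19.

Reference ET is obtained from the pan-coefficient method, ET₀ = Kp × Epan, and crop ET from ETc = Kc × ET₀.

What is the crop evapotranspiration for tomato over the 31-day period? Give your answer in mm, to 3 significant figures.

149 mm

ET₀ = 0.66 × 6.1 = 4.0260 mm/d
ETc = Kc × ET₀ = 1.19 × 4.0260 = 4.7909 mm/d
Over 31 days: 4.7909 × 31 = 148.518 mm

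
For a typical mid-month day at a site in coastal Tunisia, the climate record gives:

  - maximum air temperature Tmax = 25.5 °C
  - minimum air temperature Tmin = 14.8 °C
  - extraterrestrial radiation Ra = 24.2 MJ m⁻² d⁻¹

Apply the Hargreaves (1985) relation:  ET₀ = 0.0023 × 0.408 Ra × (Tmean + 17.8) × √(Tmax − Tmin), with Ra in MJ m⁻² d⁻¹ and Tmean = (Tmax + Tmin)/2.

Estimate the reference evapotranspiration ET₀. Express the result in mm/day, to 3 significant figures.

Tmean = (25.5 + 14.8)/2 = 20.15 °C
0.408 Ra = 0.408 × 24.2 = 9.8736 mm/d equivalent
ET₀ = 0.0023 × 9.8736 × (20.15 + 17.8) × √10.7 = 0.0023 × 9.8736 × 37.95 × 3.2711 = 2.8191 mm/d

2.82 mm/day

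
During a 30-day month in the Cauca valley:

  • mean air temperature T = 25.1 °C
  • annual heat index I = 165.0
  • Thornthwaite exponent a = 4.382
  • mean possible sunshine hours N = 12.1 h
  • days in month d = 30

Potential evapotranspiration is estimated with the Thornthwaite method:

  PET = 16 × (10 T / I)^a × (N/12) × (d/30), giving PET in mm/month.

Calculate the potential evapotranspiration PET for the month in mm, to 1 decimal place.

101.4 mm

10T/I = 10 × 25.1 / 165.0 = 1.5212
(10T/I)^a = 1.5212^4.382 = 6.2855
Uncorrected PET = 16 × 6.2855 = 100.568 mm
Correction = (N/12)(d/30) = (12.1/12)(30/30) = 1.0083
PET = 100.568 × 1.0083 = 101.403 mm/month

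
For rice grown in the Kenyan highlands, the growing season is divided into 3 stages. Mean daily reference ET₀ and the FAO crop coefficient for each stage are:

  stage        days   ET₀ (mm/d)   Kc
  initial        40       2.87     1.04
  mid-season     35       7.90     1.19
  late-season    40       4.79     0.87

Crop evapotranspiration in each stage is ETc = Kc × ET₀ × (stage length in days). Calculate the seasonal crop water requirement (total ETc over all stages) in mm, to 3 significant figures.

initial: 1.04 × 2.87 × 40 = 119.39 mm
mid-season: 1.19 × 7.90 × 35 = 329.04 mm
late-season: 0.87 × 4.79 × 40 = 166.69 mm
Seasonal total = 615.12 mm

615 mm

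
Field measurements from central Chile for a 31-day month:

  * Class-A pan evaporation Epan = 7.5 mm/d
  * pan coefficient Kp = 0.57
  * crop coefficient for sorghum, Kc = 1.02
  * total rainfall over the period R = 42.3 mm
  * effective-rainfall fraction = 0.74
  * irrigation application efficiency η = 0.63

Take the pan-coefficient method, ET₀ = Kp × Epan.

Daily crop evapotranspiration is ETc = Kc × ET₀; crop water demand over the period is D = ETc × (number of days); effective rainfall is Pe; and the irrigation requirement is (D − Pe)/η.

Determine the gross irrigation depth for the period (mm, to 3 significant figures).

165 mm

ET₀ = 0.57 × 7.5 = 4.2750 mm/d
ETc = Kc × ET₀ = 1.02 × 4.2750 = 4.3605 mm/d
Crop demand D = ETc × 31 d = 4.3605 × 31 = 135.176 mm
Pe = 0.74 × 42.3 = 31.302 mm
D − Pe = 135.176 − 31.302 = 103.874 mm
Gross irrigation = 103.874 / 0.63 = 164.879 mm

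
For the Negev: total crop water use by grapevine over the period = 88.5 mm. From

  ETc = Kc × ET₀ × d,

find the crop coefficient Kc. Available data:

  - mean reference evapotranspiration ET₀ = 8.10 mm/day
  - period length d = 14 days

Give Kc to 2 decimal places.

0.78

ETc = Kc × ET₀ × d  ⇒  Kc = ETc / (ET₀ × d)
Kc = 88.5 / (8.10 × 14) = 88.5 / 113.40 = 0.7804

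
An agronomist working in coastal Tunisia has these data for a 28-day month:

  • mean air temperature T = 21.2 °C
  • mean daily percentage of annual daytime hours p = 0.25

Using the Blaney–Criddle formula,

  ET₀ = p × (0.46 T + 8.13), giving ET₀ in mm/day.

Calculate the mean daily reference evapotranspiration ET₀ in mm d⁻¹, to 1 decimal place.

ET₀ = 0.25 × (0.46 × 21.2 + 8.13) = 0.25 × 17.882 = 4.4705 mm/d

4.5 mm d⁻¹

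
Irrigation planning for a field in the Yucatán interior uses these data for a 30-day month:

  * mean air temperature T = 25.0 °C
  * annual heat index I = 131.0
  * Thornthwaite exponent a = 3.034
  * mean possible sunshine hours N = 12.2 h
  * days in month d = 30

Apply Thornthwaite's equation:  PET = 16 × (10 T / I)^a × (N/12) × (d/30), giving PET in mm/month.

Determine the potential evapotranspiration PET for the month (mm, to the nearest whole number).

10T/I = 10 × 25.0 / 131.0 = 1.9084
(10T/I)^a = 1.9084^3.034 = 7.1048
Uncorrected PET = 16 × 7.1048 = 113.677 mm
Correction = (N/12)(d/30) = (12.2/12)(30/30) = 1.0167
PET = 113.677 × 1.0167 = 115.575 mm/month

116 mm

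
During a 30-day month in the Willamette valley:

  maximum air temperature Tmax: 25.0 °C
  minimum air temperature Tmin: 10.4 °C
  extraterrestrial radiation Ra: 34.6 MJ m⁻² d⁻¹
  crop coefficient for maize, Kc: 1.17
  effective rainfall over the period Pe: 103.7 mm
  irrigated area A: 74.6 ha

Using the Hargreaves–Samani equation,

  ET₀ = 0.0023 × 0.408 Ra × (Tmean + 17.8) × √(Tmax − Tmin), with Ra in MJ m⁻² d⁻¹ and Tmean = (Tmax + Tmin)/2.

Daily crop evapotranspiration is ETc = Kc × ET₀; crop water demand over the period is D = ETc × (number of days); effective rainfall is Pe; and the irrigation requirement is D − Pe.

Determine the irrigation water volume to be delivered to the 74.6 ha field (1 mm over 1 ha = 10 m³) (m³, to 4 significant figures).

Tmean = (25.0 + 10.4)/2 = 17.70 °C
0.408 Ra = 0.408 × 34.6 = 14.1168 mm/d equivalent
ET₀ = 0.0023 × 14.1168 × (17.70 + 17.8) × √14.6 = 0.0023 × 14.1168 × 35.50 × 3.8210 = 4.4042 mm/d
ETc = Kc × ET₀ = 1.17 × 4.4042 = 5.1529 mm/d
Crop demand D = ETc × 30 d = 5.1529 × 30 = 154.587 mm
D − Pe = 154.587 − 103.7 = 50.887 mm
Volume = 50.887 mm × 74.6 ha × 10 = 37961.7 m³

37960 m³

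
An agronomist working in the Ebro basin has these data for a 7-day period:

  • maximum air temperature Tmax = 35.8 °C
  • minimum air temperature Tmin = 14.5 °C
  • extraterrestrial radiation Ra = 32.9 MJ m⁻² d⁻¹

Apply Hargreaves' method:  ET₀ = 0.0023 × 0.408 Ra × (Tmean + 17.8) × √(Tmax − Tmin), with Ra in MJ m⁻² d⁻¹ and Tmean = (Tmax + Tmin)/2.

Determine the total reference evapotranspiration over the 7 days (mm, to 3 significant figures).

42.8 mm

Tmean = (35.8 + 14.5)/2 = 25.15 °C
0.408 Ra = 0.408 × 32.9 = 13.4232 mm/d equivalent
ET₀ = 0.0023 × 13.4232 × (25.15 + 17.8) × √21.3 = 0.0023 × 13.4232 × 42.95 × 4.6152 = 6.1198 mm/d
Over 7 days: 6.1198 × 7 = 42.839 mm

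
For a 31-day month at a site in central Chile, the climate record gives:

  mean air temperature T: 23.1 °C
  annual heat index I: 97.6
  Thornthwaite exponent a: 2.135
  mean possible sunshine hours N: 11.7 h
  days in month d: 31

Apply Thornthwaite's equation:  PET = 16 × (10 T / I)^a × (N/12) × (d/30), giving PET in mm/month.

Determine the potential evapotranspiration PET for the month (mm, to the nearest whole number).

101 mm

10T/I = 10 × 23.1 / 97.6 = 2.3668
(10T/I)^a = 2.3668^2.135 = 6.2927
Uncorrected PET = 16 × 6.2927 = 100.683 mm
Correction = (N/12)(d/30) = (11.7/12)(31/30) = 1.0075
PET = 100.683 × 1.0075 = 101.438 mm/month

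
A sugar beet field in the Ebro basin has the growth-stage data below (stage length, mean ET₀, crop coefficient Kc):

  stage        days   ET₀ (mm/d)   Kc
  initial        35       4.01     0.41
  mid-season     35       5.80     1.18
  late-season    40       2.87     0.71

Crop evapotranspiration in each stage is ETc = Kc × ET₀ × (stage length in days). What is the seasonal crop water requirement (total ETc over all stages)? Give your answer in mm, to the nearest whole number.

379 mm

initial: 0.41 × 4.01 × 35 = 57.54 mm
mid-season: 1.18 × 5.80 × 35 = 239.54 mm
late-season: 0.71 × 2.87 × 40 = 81.51 mm
Seasonal total = 378.59 mm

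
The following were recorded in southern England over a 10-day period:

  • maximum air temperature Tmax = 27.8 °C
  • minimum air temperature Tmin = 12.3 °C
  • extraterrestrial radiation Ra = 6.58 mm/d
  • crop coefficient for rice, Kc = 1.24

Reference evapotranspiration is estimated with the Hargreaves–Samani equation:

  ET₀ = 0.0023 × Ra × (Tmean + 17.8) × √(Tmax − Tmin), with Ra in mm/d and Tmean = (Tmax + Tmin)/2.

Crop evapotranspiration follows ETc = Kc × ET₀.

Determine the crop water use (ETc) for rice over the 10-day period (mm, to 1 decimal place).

28.0 mm

Tmean = (27.8 + 12.3)/2 = 20.05 °C
ET₀ = 0.0023 × 6.58 × (20.05 + 17.8) × √15.5 = 0.0023 × 6.58 × 37.85 × 3.9370 = 2.2552 mm/d
ETc = Kc × ET₀ = 1.24 × 2.2552 = 2.7964 mm/d
Over 10 days: 2.7964 × 10 = 27.964 mm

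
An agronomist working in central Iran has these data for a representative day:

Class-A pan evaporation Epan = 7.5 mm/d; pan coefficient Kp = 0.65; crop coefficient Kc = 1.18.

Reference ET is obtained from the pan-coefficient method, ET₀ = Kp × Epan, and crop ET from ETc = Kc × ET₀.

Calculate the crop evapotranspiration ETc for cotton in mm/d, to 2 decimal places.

5.75 mm/d

ET₀ = 0.65 × 7.5 = 4.8750 mm/d
ETc = Kc × ET₀ = 1.18 × 4.8750 = 5.7525 mm/d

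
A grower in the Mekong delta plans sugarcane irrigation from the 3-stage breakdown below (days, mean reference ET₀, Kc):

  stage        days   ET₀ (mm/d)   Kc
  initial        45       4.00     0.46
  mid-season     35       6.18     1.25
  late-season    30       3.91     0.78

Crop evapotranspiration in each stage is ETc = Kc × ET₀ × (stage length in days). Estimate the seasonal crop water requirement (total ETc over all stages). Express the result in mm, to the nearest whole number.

445 mm

initial: 0.46 × 4.00 × 45 = 82.80 mm
mid-season: 1.25 × 6.18 × 35 = 270.38 mm
late-season: 0.78 × 3.91 × 30 = 91.49 mm
Seasonal total = 444.67 mm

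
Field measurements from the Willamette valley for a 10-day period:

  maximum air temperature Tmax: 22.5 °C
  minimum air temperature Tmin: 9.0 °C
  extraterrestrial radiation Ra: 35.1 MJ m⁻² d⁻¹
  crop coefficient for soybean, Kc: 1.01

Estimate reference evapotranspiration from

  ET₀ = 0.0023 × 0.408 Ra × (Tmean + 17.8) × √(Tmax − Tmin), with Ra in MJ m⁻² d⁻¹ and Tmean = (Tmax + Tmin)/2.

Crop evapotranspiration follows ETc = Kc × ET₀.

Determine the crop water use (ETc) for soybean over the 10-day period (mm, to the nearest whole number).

Tmean = (22.5 + 9.0)/2 = 15.75 °C
0.408 Ra = 0.408 × 35.1 = 14.3208 mm/d equivalent
ET₀ = 0.0023 × 14.3208 × (15.75 + 17.8) × √13.5 = 0.0023 × 14.3208 × 33.55 × 3.6742 = 4.0602 mm/d
ETc = Kc × ET₀ = 1.01 × 4.0602 = 4.1008 mm/d
Over 10 days: 4.1008 × 10 = 41.008 mm

41 mm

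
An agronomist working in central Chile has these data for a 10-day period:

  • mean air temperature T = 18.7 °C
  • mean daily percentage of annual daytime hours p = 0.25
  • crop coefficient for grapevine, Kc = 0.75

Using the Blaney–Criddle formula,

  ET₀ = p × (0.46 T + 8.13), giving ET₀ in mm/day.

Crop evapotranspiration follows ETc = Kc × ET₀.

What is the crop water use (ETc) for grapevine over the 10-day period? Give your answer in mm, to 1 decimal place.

ET₀ = 0.25 × (0.46 × 18.7 + 8.13) = 0.25 × 16.732 = 4.1830 mm/d
ETc = Kc × ET₀ = 0.75 × 4.1830 = 3.1373 mm/d
Over 10 days: 3.1373 × 10 = 31.373 mm

31.4 mm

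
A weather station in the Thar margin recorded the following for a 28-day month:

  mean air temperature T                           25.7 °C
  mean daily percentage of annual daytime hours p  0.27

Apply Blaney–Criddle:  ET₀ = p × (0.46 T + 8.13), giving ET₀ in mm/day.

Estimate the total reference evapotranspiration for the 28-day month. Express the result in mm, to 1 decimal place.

150.8 mm

ET₀ = 0.27 × (0.46 × 25.7 + 8.13) = 0.27 × 19.952 = 5.3870 mm/d
Monthly total = 5.3870 × 28 = 150.836 mm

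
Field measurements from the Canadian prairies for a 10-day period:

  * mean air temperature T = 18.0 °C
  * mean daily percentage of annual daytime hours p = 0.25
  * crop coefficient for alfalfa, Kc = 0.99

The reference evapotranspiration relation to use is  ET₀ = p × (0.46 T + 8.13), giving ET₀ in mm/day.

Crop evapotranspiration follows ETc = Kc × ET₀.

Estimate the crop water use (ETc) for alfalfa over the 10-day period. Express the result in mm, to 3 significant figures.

ET₀ = 0.25 × (0.46 × 18.0 + 8.13) = 0.25 × 16.410 = 4.1025 mm/d
ETc = Kc × ET₀ = 0.99 × 4.1025 = 4.0615 mm/d
Over 10 days: 4.0615 × 10 = 40.615 mm

40.6 mm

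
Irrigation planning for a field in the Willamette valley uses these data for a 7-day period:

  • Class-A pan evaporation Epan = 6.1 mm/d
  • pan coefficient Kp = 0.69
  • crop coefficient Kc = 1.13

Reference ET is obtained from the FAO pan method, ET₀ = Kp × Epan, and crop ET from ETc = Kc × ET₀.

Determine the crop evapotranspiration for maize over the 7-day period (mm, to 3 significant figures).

33.3 mm

ET₀ = 0.69 × 6.1 = 4.2090 mm/d
ETc = Kc × ET₀ = 1.13 × 4.2090 = 4.7562 mm/d
Over 7 days: 4.7562 × 7 = 33.293 mm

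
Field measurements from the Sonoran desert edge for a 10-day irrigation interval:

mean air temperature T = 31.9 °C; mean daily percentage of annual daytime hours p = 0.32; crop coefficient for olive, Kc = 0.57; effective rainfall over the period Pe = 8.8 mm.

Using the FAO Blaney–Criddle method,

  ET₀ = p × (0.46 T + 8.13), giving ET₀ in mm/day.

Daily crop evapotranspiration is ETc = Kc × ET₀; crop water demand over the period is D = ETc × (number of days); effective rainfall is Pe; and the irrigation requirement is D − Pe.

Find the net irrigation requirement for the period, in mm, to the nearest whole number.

ET₀ = 0.32 × (0.46 × 31.9 + 8.13) = 0.32 × 22.804 = 7.2973 mm/d
ETc = Kc × ET₀ = 0.57 × 7.2973 = 4.1595 mm/d
Crop demand D = ETc × 10 d = 4.1595 × 10 = 41.595 mm
D − Pe = 41.595 − 8.8 = 32.795 mm

33 mm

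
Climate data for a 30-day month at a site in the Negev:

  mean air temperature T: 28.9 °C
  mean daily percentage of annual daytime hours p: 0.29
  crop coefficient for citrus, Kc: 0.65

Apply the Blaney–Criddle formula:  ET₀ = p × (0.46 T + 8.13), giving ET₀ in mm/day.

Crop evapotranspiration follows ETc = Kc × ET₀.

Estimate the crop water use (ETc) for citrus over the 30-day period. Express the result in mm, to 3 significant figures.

ET₀ = 0.29 × (0.46 × 28.9 + 8.13) = 0.29 × 21.424 = 6.2130 mm/d
ETc = Kc × ET₀ = 0.65 × 6.2130 = 4.0385 mm/d
Over 30 days: 4.0385 × 30 = 121.155 mm

121 mm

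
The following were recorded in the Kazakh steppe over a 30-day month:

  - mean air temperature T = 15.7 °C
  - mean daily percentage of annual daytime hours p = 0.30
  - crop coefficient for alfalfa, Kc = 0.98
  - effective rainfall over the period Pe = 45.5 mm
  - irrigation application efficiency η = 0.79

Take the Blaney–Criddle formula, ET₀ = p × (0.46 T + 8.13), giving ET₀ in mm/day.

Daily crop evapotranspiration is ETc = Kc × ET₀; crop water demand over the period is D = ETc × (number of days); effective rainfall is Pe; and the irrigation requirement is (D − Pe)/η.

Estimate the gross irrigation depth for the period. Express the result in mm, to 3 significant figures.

114 mm

ET₀ = 0.30 × (0.46 × 15.7 + 8.13) = 0.30 × 15.352 = 4.6056 mm/d
ETc = Kc × ET₀ = 0.98 × 4.6056 = 4.5135 mm/d
Crop demand D = ETc × 30 d = 4.5135 × 30 = 135.405 mm
D − Pe = 135.405 − 45.5 = 89.905 mm
Gross irrigation = 89.905 / 0.79 = 113.804 mm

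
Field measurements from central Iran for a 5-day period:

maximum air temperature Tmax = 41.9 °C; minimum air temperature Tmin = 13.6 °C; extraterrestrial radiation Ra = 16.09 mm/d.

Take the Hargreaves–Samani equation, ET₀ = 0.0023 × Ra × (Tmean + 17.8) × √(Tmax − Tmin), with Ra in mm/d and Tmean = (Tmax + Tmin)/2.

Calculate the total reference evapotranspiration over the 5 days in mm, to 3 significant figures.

Tmean = (41.9 + 13.6)/2 = 27.75 °C
ET₀ = 0.0023 × 16.09 × (27.75 + 17.8) × √28.3 = 0.0023 × 16.09 × 45.55 × 5.3198 = 8.9674 mm/d
Over 5 days: 8.9674 × 5 = 44.837 mm

44.8 mm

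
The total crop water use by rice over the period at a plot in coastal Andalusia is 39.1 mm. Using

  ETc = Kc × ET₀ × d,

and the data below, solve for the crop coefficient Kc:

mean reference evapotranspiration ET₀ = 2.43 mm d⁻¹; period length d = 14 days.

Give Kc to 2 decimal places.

ETc = Kc × ET₀ × d  ⇒  Kc = ETc / (ET₀ × d)
Kc = 39.1 / (2.43 × 14) = 39.1 / 34.02 = 1.1493

1.15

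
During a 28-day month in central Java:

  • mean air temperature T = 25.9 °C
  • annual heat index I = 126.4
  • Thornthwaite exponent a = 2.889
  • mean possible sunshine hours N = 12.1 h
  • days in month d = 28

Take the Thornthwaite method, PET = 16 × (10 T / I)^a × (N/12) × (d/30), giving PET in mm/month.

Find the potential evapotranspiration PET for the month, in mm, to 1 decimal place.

119.6 mm

10T/I = 10 × 25.9 / 126.4 = 2.0491
(10T/I)^a = 2.0491^2.889 = 7.9452
Uncorrected PET = 16 × 7.9452 = 127.123 mm
Correction = (N/12)(d/30) = (12.1/12)(28/30) = 0.9411
PET = 127.123 × 0.9411 = 119.635 mm/month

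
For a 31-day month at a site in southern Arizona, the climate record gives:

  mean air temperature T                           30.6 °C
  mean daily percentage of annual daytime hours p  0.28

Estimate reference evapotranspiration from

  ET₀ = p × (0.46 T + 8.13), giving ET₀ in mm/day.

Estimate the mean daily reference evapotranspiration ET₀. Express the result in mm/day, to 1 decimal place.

ET₀ = 0.28 × (0.46 × 30.6 + 8.13) = 0.28 × 22.206 = 6.2177 mm/d

6.2 mm/day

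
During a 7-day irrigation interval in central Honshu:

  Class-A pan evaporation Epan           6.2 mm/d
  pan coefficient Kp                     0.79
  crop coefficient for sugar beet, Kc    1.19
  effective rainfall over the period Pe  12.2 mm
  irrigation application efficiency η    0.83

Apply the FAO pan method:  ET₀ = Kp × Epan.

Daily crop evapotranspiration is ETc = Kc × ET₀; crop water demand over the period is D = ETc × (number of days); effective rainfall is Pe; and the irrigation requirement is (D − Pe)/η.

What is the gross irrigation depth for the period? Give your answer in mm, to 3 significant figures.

34.5 mm

ET₀ = 0.79 × 6.2 = 4.8980 mm/d
ETc = Kc × ET₀ = 1.19 × 4.8980 = 5.8286 mm/d
Crop demand D = ETc × 7 d = 5.8286 × 7 = 40.800 mm
D − Pe = 40.800 − 12.2 = 28.600 mm
Gross irrigation = 28.600 / 0.83 = 34.458 mm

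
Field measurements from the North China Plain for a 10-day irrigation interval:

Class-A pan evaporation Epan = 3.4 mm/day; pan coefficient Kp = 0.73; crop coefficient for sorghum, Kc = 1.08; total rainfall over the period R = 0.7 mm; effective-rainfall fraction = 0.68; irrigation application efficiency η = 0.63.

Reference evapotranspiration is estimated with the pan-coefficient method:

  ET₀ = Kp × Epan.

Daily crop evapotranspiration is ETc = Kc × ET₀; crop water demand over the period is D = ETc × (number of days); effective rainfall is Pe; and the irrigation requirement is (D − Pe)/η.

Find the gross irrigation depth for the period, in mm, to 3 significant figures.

41.8 mm

ET₀ = 0.73 × 3.4 = 2.4820 mm/d
ETc = Kc × ET₀ = 1.08 × 2.4820 = 2.6806 mm/d
Crop demand D = ETc × 10 d = 2.6806 × 10 = 26.806 mm
Pe = 0.68 × 0.7 = 0.476 mm
D − Pe = 26.806 − 0.476 = 26.330 mm
Gross irrigation = 26.330 / 0.63 = 41.794 mm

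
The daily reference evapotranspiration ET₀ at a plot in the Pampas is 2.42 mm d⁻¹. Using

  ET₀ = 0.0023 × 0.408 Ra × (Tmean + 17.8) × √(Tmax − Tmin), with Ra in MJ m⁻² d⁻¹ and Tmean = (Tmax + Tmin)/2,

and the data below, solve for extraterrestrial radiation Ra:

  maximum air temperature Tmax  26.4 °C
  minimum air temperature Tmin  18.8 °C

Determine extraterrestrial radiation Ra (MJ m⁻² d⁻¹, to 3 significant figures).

23.2 MJ m⁻² d⁻¹

Tmean = (26.4+18.8)/2 = 22.60 °C; ΔT = 7.6
Ra = ET₀ / [0.0023 × 0.408 × (Tmean+17.8) × √ΔT]
   = 2.42 / (0.0023 × 0.408 × 40.40 × 2.7568) = 23.155 MJ m⁻² d⁻¹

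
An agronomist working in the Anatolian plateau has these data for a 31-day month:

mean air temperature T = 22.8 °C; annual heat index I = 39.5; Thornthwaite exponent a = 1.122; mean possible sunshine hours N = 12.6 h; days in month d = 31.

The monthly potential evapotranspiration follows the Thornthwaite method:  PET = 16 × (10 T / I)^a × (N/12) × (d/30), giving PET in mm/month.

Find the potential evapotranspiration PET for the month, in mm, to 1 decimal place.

10T/I = 10 × 22.8 / 39.5 = 5.7722
(10T/I)^a = 5.7722^1.122 = 7.1487
Uncorrected PET = 16 × 7.1487 = 114.379 mm
Correction = (N/12)(d/30) = (12.6/12)(31/30) = 1.0850
PET = 114.379 × 1.0850 = 124.101 mm/month

124.1 mm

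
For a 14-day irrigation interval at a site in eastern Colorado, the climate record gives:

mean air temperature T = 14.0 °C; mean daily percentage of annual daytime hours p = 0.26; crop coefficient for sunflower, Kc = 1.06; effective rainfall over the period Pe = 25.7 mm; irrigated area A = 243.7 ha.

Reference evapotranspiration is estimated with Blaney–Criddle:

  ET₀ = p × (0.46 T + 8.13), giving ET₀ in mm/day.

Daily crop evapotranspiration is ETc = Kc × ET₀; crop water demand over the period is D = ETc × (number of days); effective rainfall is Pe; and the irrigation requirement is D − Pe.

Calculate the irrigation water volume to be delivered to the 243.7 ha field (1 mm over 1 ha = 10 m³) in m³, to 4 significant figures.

ET₀ = 0.26 × (0.46 × 14.0 + 8.13) = 0.26 × 14.570 = 3.7882 mm/d
ETc = Kc × ET₀ = 1.06 × 3.7882 = 4.0155 mm/d
Crop demand D = ETc × 14 d = 4.0155 × 14 = 56.217 mm
D − Pe = 56.217 − 25.7 = 30.517 mm
Volume = 30.517 mm × 243.7 ha × 10 = 74369.9 m³

74370 m³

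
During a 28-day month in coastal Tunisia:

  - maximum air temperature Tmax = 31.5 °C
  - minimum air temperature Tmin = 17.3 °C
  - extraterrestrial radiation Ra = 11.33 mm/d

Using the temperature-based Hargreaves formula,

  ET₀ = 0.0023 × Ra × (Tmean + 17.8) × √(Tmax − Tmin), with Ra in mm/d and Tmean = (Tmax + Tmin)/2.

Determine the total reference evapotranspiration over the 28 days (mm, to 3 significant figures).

Tmean = (31.5 + 17.3)/2 = 24.40 °C
ET₀ = 0.0023 × 11.33 × (24.40 + 17.8) × √14.2 = 0.0023 × 11.33 × 42.20 × 3.7683 = 4.1440 mm/d
Over 28 days: 4.1440 × 28 = 116.032 mm

116 mm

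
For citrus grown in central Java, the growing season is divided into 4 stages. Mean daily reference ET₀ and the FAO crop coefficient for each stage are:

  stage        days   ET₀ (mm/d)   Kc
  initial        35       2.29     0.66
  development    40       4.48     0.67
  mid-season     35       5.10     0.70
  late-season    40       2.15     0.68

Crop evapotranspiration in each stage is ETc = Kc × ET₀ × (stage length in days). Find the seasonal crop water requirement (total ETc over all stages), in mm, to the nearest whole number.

356 mm

initial: 0.66 × 2.29 × 35 = 52.90 mm
development: 0.67 × 4.48 × 40 = 120.06 mm
mid-season: 0.70 × 5.10 × 35 = 124.95 mm
late-season: 0.68 × 2.15 × 40 = 58.48 mm
Seasonal total = 356.39 mm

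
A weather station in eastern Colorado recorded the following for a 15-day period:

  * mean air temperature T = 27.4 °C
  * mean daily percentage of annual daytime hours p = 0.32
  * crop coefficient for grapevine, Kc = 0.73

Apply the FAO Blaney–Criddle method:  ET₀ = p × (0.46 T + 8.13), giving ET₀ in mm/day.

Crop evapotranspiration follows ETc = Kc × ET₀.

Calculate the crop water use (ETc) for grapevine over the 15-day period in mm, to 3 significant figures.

ET₀ = 0.32 × (0.46 × 27.4 + 8.13) = 0.32 × 20.734 = 6.6349 mm/d
ETc = Kc × ET₀ = 0.73 × 6.6349 = 4.8435 mm/d
Over 15 days: 4.8435 × 15 = 72.653 mm

72.7 mm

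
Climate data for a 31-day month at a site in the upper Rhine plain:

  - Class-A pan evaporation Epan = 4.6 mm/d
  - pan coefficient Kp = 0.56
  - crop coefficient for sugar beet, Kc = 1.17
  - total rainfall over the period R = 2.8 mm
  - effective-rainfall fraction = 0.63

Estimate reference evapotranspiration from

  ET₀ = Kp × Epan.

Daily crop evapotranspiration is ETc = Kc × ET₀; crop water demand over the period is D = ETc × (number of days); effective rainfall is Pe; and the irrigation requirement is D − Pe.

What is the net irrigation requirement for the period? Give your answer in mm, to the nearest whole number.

ET₀ = 0.56 × 4.6 = 2.5760 mm/d
ETc = Kc × ET₀ = 1.17 × 2.5760 = 3.0139 mm/d
Crop demand D = ETc × 31 d = 3.0139 × 31 = 93.431 mm
Pe = 0.63 × 2.8 = 1.764 mm
D − Pe = 93.431 − 1.764 = 91.667 mm

92 mm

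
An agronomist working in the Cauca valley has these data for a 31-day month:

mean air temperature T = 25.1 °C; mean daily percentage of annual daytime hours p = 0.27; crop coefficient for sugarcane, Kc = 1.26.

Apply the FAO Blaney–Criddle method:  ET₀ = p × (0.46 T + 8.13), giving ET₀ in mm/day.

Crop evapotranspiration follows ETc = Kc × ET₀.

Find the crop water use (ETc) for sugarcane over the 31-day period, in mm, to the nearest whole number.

ET₀ = 0.27 × (0.46 × 25.1 + 8.13) = 0.27 × 19.676 = 5.3125 mm/d
ETc = Kc × ET₀ = 1.26 × 5.3125 = 6.6938 mm/d
Over 31 days: 6.6938 × 31 = 207.508 mm

208 mm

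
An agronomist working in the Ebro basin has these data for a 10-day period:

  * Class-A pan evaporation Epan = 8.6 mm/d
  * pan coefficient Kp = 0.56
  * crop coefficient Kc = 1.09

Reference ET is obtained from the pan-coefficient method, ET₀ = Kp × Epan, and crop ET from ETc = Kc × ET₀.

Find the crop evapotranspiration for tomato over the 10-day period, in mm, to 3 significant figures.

ET₀ = 0.56 × 8.6 = 4.8160 mm/d
ETc = Kc × ET₀ = 1.09 × 4.8160 = 5.2494 mm/d
Over 10 days: 5.2494 × 10 = 52.494 mm

52.5 mm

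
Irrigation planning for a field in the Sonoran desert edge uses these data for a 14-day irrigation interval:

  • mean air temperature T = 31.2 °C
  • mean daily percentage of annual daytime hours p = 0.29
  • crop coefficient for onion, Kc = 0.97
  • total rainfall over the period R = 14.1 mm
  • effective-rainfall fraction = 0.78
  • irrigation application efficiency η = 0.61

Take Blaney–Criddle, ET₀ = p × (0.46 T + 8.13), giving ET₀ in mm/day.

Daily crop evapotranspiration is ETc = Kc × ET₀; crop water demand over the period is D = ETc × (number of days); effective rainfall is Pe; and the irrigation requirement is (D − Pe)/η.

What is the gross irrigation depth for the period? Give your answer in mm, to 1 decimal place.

ET₀ = 0.29 × (0.46 × 31.2 + 8.13) = 0.29 × 22.482 = 6.5198 mm/d
ETc = Kc × ET₀ = 0.97 × 6.5198 = 6.3242 mm/d
Crop demand D = ETc × 14 d = 6.3242 × 14 = 88.539 mm
Pe = 0.78 × 14.1 = 10.998 mm
D − Pe = 88.539 − 10.998 = 77.541 mm
Gross irrigation = 77.541 / 0.61 = 127.116 mm

127.1 mm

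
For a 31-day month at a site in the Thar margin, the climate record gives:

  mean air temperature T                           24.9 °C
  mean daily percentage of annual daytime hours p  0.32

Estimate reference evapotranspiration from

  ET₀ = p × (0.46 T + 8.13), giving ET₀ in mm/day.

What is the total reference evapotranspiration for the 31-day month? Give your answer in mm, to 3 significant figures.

ET₀ = 0.32 × (0.46 × 24.9 + 8.13) = 0.32 × 19.584 = 6.2669 mm/d
Monthly total = 6.2669 × 31 = 194.274 mm

194 mm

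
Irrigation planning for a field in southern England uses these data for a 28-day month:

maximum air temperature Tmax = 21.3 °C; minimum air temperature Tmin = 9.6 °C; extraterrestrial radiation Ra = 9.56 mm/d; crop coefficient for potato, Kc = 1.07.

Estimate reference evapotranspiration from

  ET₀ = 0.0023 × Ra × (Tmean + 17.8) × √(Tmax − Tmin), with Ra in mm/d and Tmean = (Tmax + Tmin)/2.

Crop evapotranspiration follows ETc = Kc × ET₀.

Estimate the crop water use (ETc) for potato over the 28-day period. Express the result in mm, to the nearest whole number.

75 mm

Tmean = (21.3 + 9.6)/2 = 15.45 °C
ET₀ = 0.0023 × 9.56 × (15.45 + 17.8) × √11.7 = 0.0023 × 9.56 × 33.25 × 3.4205 = 2.5007 mm/d
ETc = Kc × ET₀ = 1.07 × 2.5007 = 2.6757 mm/d
Over 28 days: 2.6757 × 28 = 74.920 mm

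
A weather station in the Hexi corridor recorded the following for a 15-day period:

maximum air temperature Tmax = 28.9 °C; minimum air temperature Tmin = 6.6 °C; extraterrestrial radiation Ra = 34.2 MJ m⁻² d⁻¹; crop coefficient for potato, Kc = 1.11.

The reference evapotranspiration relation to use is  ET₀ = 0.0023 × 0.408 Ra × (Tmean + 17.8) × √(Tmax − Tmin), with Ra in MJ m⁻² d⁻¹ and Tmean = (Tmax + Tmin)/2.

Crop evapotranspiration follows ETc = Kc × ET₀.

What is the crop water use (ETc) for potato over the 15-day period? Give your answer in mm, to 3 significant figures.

89.7 mm

Tmean = (28.9 + 6.6)/2 = 17.75 °C
0.408 Ra = 0.408 × 34.2 = 13.9536 mm/d equivalent
ET₀ = 0.0023 × 13.9536 × (17.75 + 17.8) × √22.3 = 0.0023 × 13.9536 × 35.55 × 4.7223 = 5.3877 mm/d
ETc = Kc × ET₀ = 1.11 × 5.3877 = 5.9803 mm/d
Over 15 days: 5.9803 × 15 = 89.705 mm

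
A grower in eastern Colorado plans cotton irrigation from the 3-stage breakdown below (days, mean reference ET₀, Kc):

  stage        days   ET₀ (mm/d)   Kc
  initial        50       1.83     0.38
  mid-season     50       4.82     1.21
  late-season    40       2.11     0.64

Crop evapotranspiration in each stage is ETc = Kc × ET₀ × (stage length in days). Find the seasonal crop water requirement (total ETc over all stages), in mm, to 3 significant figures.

380 mm

initial: 0.38 × 1.83 × 50 = 34.77 mm
mid-season: 1.21 × 4.82 × 50 = 291.61 mm
late-season: 0.64 × 2.11 × 40 = 54.02 mm
Seasonal total = 380.40 mm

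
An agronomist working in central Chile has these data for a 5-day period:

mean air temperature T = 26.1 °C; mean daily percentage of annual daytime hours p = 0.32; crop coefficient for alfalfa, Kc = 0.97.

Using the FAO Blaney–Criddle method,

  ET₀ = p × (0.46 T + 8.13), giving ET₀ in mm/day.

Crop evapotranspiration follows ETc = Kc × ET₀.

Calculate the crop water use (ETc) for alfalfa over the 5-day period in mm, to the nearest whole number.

31 mm

ET₀ = 0.32 × (0.46 × 26.1 + 8.13) = 0.32 × 20.136 = 6.4435 mm/d
ETc = Kc × ET₀ = 0.97 × 6.4435 = 6.2502 mm/d
Over 5 days: 6.2502 × 5 = 31.251 mm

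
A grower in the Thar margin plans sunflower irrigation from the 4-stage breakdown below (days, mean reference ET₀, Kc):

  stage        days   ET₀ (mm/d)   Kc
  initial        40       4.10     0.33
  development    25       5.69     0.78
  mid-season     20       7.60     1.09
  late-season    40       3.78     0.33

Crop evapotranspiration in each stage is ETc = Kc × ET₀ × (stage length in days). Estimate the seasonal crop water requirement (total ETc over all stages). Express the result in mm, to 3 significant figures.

initial: 0.33 × 4.10 × 40 = 54.12 mm
development: 0.78 × 5.69 × 25 = 110.96 mm
mid-season: 1.09 × 7.60 × 20 = 165.68 mm
late-season: 0.33 × 3.78 × 40 = 49.90 mm
Seasonal total = 380.66 mm

381 mm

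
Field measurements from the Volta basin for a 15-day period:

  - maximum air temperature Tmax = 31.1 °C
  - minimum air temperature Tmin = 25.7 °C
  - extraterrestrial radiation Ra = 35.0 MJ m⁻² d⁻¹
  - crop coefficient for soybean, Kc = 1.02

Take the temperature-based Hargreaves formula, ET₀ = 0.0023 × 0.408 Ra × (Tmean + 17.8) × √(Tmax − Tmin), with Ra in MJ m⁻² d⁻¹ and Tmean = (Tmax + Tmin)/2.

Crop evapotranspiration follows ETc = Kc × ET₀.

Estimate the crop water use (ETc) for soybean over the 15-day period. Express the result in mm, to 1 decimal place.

53.9 mm

Tmean = (31.1 + 25.7)/2 = 28.40 °C
0.408 Ra = 0.408 × 35.0 = 14.2800 mm/d equivalent
ET₀ = 0.0023 × 14.2800 × (28.40 + 17.8) × √5.4 = 0.0023 × 14.2800 × 46.20 × 2.3238 = 3.5261 mm/d
ETc = Kc × ET₀ = 1.02 × 3.5261 = 3.5966 mm/d
Over 15 days: 3.5966 × 15 = 53.949 mm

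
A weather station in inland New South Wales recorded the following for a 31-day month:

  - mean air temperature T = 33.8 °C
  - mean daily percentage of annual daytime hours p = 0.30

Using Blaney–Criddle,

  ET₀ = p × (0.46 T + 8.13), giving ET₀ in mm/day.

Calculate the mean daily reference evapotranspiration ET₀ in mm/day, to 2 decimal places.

7.10 mm/day

ET₀ = 0.30 × (0.46 × 33.8 + 8.13) = 0.30 × 23.678 = 7.1034 mm/d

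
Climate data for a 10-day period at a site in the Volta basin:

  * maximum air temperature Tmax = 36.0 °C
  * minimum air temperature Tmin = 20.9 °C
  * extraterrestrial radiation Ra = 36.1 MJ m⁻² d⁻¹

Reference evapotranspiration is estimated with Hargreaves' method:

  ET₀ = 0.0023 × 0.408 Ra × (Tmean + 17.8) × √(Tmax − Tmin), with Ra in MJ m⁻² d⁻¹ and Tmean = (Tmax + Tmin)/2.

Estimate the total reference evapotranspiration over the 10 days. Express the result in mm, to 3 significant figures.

60.9 mm

Tmean = (36.0 + 20.9)/2 = 28.45 °C
0.408 Ra = 0.408 × 36.1 = 14.7288 mm/d equivalent
ET₀ = 0.0023 × 14.7288 × (28.45 + 17.8) × √15.1 = 0.0023 × 14.7288 × 46.25 × 3.8859 = 6.0883 mm/d
Over 10 days: 6.0883 × 10 = 60.883 mm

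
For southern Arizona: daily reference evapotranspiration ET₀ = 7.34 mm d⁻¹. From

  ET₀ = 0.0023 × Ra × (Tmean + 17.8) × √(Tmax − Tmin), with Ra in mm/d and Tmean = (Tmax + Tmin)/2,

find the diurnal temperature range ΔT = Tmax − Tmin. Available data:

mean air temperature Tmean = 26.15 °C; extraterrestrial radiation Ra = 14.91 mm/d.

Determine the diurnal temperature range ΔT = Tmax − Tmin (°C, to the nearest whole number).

24 °C

√ΔT = ET₀ / [0.0023 × Ra × (Tmean+17.8)] = 7.34 / (0.0023 × 14.91 × 43.95) = 4.8700
ΔT = 4.8700² = 23.717 °C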